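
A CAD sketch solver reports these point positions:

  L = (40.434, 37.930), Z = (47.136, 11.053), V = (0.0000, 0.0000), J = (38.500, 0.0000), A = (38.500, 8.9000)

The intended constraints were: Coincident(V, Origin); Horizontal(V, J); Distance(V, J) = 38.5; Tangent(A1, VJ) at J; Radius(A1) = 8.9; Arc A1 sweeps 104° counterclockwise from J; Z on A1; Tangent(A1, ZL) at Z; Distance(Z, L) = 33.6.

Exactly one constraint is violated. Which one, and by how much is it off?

Distance(Z, L) = 33.6 — off by 5.90.

V = (0.00, 0.00) ✓; V.y = 0.00, J.y = 0.00 ✓; |VJ| = 38.50 ✓; ∠(AJ, JV) = 90.00° ✓; |AJ| = 8.900 ✓; bearing(A→Z) − bearing(A→J) = 104.0° ✓; |AZ| = 8.900 ✓; ∠(AZ, ZL) = 90.00° ✓; |ZL| = 27.70 ✗.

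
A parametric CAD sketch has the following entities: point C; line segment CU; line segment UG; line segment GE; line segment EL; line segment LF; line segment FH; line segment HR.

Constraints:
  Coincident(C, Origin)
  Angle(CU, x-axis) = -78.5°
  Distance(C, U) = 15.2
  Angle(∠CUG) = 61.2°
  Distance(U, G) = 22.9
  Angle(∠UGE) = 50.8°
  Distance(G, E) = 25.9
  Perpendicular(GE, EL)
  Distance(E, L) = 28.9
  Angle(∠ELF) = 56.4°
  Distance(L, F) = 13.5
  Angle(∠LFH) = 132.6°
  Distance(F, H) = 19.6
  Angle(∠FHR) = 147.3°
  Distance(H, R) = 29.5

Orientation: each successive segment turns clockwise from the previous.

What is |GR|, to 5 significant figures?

34.232

C is at the origin; CU runs at -78.5° with length 15.2, so U = (3.0304, -14.895). ∠CUG = 61.2° gives UG at 162.70° from the x-axis; with |UG| = 22.9, G = (-18.834, -8.0850). ∠UGE = 50.8° gives GE at 33.500° from the x-axis; with |GE| = 25.9, E = (2.7640, 6.2102). The perpendicularity gives EL at right angles to GE, so EL runs at -56.500°; with |EL| = 28.9, L = (18.715, -17.889). ∠ELF = 56.4° gives LF at 179.90° from the x-axis; with |LF| = 13.5, F = (5.2150, -17.866). ∠LFH = 132.6° gives FH at 132.50° from the x-axis; with |FH| = 19.6, H = (-8.0266, -3.4149). ∠FHR = 147.3° gives HR at 99.800° from the x-axis; with |HR| = 29.5, R = (-13.048, 25.655). Then |GR| = |R − G| = 34.232.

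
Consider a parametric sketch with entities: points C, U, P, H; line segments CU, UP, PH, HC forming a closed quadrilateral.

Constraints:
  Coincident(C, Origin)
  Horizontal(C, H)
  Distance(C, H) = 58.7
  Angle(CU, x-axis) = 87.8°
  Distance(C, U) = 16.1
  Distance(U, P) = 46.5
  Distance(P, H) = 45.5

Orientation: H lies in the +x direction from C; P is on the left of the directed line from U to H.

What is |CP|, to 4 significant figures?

57.29

C is at the origin; C and H share the same y with |CH| = 58.7 and H in +x, so H = (58.7, 0). CU runs at 87.8° with |CU| = 16.1, so U = (0.6180, 16.09). P is determined by |UP| = 46.5 and |PH| = 45.5 together: it lies at the intersection of circle(U, 46.5) and circle(H, 45.5). With |UH| = 60.27, the foot of the radical line on UH is 30.90 from U and the perpendicular offset is √(46.5² − 30.90²) = 34.75. Taking the left-of-UH solution: P = (39.67, 41.33).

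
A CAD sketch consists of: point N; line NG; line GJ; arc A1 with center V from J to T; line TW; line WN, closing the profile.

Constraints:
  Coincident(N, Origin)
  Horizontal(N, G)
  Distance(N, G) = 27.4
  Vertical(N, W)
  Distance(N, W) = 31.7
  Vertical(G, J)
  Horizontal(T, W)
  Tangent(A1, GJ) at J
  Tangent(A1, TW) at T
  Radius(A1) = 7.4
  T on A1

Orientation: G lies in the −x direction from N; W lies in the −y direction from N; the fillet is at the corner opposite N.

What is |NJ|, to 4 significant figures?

36.62

N is at the origin; N and G share the same y with |NG| = 27.4 and G on the −x side, so G = (-27.40, 0.000). NW is vertical with |NW| = 31.7 and W on the −y side, so W = (0.000, -31.70). The virtual corner opposite N is at (-27.40, -31.70). The tangent condition forces VJ to be normal to GJ and since A1 is tangent to TW there, VT ⟂ TW, with radius 7.4, so the center V sits 7.4 in from both sides at V = (-20.00, -24.30). That places the tangent points at J = (-27.40, -24.30) on GJ and T = (-20.00, -31.70) on TW. Then |NJ| = |J − N| = 36.62.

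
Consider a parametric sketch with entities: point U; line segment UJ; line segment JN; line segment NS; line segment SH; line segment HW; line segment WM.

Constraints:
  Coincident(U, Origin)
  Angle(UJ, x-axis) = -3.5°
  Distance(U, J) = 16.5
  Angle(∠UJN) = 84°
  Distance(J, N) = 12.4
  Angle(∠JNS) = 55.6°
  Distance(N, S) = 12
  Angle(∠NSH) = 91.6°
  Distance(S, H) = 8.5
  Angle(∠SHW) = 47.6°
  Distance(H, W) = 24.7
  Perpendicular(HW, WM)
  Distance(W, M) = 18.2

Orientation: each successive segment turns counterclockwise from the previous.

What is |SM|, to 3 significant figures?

22.4

∠SHW = 47.6° gives HW at 77.7° from the x-axis; with |HW| = 24.7, W = (16.5, 21.4). HW is perpendicular to WM, so WM runs at 168°; with |WM| = 18.2, M = (-1.28, 25.2). Then |SM| = |M − S| = 22.4.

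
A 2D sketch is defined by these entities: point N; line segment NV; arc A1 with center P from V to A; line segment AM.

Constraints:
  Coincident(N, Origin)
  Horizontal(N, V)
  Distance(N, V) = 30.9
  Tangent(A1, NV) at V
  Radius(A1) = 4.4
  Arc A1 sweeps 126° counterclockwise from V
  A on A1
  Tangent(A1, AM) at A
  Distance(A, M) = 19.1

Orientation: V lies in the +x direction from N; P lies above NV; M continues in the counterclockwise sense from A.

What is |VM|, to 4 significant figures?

23.71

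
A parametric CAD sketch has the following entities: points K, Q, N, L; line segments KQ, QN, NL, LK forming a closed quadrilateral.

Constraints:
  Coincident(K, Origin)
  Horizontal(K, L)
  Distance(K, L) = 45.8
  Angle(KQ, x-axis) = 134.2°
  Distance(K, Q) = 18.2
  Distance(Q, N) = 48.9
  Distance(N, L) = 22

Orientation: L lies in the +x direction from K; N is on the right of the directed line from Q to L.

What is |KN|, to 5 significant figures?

31.431

Checks: |QN| = 48.90 ✓; |NL| = 22.00 ✓.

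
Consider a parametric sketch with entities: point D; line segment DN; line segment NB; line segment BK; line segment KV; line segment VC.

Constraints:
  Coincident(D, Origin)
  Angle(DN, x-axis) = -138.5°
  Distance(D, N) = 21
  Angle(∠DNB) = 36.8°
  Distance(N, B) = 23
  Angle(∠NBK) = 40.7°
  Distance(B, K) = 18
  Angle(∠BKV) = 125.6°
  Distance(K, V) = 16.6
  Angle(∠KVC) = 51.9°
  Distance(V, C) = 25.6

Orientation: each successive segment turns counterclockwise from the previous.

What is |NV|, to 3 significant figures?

10.3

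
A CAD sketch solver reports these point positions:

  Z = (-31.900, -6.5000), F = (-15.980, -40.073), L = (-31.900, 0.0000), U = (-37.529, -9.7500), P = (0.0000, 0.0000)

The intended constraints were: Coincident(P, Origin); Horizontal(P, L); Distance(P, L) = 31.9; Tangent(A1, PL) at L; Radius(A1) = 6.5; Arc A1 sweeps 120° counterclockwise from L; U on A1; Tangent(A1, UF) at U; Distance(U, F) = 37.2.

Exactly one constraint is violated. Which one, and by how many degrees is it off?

Tangent(A1, UF) at U — off by 5.40°.

P = (0.00, 0.00) ✓; P.y = 0.00, L.y = 0.00 ✓; |PL| = 31.90 ✓; ∠(ZL, LP) = 90.00° ✓; |ZL| = 6.500 ✓; bearing(Z→U) − bearing(Z→L) = 120.0° ✓; |ZU| = 6.500 ✓; ∠(ZU, UF) = 84.60° ✗; |UF| = 37.20 ✓.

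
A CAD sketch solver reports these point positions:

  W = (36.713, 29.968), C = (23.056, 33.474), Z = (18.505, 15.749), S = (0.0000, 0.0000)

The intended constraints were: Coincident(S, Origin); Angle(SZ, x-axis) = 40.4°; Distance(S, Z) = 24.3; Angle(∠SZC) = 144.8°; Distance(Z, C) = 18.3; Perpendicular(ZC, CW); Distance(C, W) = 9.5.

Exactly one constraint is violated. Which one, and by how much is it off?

Distance(C, W) = 9.5 — off by 4.60.

S = (0.00, 0.00) ✓; SZ at 40.40° ✓; |SZ| = 24.30 ✓; ∠SZC = 144.8° ✓; |ZC| = 18.30 ✓; ∠(ZC, CW) = 90.00° ✓; |CW| = 14.10 ✗.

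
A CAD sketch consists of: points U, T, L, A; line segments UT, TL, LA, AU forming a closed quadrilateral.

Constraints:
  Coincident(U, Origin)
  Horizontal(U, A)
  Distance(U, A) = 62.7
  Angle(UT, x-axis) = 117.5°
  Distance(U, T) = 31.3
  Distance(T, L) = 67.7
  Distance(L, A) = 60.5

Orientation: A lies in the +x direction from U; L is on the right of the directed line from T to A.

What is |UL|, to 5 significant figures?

36.525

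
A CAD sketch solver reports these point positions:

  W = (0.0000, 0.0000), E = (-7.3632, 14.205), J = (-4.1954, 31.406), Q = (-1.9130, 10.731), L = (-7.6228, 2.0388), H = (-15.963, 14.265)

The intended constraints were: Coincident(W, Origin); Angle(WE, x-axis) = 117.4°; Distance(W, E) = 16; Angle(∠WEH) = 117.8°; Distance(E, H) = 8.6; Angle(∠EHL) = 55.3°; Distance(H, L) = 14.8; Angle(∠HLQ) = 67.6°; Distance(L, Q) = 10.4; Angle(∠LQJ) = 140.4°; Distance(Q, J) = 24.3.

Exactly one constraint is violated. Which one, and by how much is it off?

Distance(Q, J) = 24.3 — off by 3.50.

W = (0.00, 0.00) ✓; WE at 117.4° ✓; |WE| = 16.00 ✓; ∠WEH = 117.8° ✓; |EH| = 8.600 ✓; ∠EHL = 55.30° ✓; |HL| = 14.80 ✓; ∠HLQ = 67.60° ✓; |LQ| = 10.40 ✓; ∠LQJ = 140.4° ✓; |QJ| = 20.80 ✗.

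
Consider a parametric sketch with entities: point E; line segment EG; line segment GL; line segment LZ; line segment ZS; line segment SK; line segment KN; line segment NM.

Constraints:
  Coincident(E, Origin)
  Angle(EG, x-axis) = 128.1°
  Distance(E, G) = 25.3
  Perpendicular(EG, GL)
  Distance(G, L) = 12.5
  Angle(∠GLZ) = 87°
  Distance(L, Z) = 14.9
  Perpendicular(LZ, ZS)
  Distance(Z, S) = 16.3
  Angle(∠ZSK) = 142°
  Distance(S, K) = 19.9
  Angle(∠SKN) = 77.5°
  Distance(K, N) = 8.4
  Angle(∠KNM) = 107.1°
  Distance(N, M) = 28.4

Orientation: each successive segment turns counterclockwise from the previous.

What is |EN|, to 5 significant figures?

32.007

E is at the origin; EG runs at 128.1° with length 25.3, so G = (-15.611, 19.909). EG ⟂ GL, so GL runs at -141.90°; with |GL| = 12.5, L = (-25.448, 12.197). ∠GLZ = 87.0° gives LZ at -48.900° from the x-axis; with |LZ| = 14.9, Z = (-15.653, 0.96841). LZ is perpendicular to ZS, so ZS runs at 41.100°; with |ZS| = 16.3, S = (-3.3697, 11.684). ∠ZSK = 142.0° gives SK at 79.100° from the x-axis; with |SK| = 19.9, K = (0.39328, 31.225). ∠SKN = 77.5° gives KN at -178.40° from the x-axis; with |KN| = 8.4, N = (-8.0034, 30.990). Then |EN| = |N − E| = 32.007.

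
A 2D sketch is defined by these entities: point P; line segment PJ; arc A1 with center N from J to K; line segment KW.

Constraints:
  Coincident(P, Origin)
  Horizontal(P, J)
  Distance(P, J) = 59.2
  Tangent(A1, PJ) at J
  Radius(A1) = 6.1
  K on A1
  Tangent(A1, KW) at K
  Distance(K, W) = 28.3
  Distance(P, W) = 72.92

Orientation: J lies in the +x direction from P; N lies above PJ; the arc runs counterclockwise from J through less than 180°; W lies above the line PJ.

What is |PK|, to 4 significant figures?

65.60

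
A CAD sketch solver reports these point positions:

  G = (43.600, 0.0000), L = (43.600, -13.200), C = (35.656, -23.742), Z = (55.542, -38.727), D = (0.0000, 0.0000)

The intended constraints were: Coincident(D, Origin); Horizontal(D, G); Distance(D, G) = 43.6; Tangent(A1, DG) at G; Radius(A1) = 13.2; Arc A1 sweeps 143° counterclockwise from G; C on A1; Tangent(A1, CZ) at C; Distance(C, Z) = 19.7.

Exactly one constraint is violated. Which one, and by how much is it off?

Distance(C, Z) = 19.7 — off by 5.20.

D = (0.00, 0.00) ✓; D.y = 0.00, G.y = 0.00 ✓; |DG| = 43.60 ✓; ∠(LG, GD) = 90.00° ✓; |LG| = 13.20 ✓; bearing(L→C) − bearing(L→G) = 143.0° ✓; |LC| = 13.20 ✓; ∠(LC, CZ) = 90.00° ✓; |CZ| = 24.90 ✗.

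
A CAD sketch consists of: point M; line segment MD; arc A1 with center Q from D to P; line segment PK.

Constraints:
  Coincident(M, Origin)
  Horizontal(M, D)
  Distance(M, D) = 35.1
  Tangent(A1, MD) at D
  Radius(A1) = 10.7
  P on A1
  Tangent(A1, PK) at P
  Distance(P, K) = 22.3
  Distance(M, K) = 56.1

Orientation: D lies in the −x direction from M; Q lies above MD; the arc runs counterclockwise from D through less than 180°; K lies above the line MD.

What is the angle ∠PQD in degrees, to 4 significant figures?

139.6°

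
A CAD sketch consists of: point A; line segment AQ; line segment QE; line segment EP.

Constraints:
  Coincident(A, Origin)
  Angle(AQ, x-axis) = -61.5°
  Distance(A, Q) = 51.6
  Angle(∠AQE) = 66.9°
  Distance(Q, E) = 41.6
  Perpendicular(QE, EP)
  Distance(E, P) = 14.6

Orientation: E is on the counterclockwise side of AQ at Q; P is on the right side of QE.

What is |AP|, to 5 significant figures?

65.634

A is at the origin; AQ runs at -61.5° with length 51.6, so Q = 51.6·(cos -61.5°, sin -61.5°) = (24.621, -45.347). ∠AQE = 66.9°, so QE runs at -61.5° + (180° − 66.9°) = 51.600° from the x-axis; with |QE| = 41.6, E = Q + 41.6·(cos 51.600°, sin 51.600°) = (50.461, -12.745). QE ⟂ EP; with |EP| = 14.6 on the right of QE, P = E + 14.6·(0.78369, -0.62115) = (61.903, -21.814). Then |AP| = |P − A| = 65.634.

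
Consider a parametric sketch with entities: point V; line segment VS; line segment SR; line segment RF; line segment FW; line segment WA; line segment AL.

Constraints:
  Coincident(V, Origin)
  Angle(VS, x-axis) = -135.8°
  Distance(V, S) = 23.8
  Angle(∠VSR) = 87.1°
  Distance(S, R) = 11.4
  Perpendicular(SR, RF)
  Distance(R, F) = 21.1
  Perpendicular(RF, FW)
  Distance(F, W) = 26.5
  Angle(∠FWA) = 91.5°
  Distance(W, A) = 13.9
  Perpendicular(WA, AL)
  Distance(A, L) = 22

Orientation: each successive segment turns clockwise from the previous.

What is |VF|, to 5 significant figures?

10.540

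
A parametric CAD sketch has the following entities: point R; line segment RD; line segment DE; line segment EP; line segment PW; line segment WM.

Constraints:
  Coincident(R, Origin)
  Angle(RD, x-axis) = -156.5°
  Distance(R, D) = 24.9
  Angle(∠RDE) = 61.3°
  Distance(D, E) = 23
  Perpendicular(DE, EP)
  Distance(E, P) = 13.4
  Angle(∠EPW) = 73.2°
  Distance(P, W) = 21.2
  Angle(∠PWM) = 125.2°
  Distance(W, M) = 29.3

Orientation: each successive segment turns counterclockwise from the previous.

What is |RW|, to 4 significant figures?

17.26

R is at the origin; RD runs at -156.5° with length 24.9, so D = (-22.83, -9.929). ∠RDE = 61.3° gives DE at -37.80° from the x-axis; with |DE| = 23.0, E = (-4.661, -24.03). DE is perpendicular to EP, so EP runs at 52.20°; with |EP| = 13.4, P = (3.552, -13.44). ∠EPW = 73.2° gives PW at 159.0° from the x-axis; with |PW| = 21.2, W = (-16.24, -5.840). Then |RW| = |W − R| = 17.26.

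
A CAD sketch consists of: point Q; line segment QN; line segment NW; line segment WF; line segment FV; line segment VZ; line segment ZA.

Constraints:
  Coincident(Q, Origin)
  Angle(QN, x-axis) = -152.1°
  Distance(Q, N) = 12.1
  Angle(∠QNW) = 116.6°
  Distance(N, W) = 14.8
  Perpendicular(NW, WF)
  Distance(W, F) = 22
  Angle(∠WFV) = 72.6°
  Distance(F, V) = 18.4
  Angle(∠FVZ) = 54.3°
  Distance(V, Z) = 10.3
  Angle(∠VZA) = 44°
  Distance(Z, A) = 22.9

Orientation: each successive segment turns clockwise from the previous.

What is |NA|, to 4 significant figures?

32.98

Q is at the origin; QN runs at -152.1° with length 12.1, so N = (-10.69, -5.662). ∠QNW = 116.6° gives NW at 144.5° from the x-axis; with |NW| = 14.8, W = (-22.74, 2.932). NW ⟂ WF, so WF runs at 54.50°; with |WF| = 22.0, F = (-9.967, 20.84). ∠WFV = 72.6° gives FV at -52.90° from the x-axis; with |FV| = 18.4, V = (1.132, 6.167). ∠FVZ = 54.3° gives VZ at -178.6° from the x-axis; with |VZ| = 10.3, Z = (-9.165, 5.916). ∠VZA = 44.0° gives ZA at 45.40° from the x-axis; with |ZA| = 22.9, A = (6.914, 22.22). Then |NA| = |A − N| = 32.98.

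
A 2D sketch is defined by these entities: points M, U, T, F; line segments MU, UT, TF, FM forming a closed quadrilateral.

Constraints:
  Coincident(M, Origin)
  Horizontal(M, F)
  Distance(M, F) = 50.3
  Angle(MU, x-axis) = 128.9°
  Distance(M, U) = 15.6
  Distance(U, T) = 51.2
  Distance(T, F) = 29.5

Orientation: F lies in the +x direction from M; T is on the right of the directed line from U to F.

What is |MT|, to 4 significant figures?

36.01

M is at the origin; MF is horizontal with |MF| = 50.3 and F in +x, so F = (50.3, 0). MU runs at 128.9° with |MU| = 15.6, so U = (-9.796, 12.14). T is determined by |UT| = 51.2 and |TF| = 29.5 together: it lies at the intersection of circle(U, 51.2) and circle(F, 29.5). With |UF| = 61.31, the foot of the radical line on UF is 44.94 from U and the perpendicular offset is √(51.2² − 44.94²) = 24.54. Taking the right-of-UF solution: T = (29.39, -20.81).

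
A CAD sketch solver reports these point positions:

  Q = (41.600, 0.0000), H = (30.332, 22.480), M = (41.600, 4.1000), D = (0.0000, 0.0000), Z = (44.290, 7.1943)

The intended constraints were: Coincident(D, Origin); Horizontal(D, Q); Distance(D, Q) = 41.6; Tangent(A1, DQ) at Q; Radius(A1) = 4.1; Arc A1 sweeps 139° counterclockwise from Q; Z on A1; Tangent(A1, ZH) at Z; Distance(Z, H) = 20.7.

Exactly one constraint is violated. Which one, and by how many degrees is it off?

Tangent(A1, ZH) at Z — off by 6.60°.

D = (0.00, 0.00) ✓; D.y = 0.00, Q.y = 0.00 ✓; |DQ| = 41.60 ✓; ∠(MQ, QD) = 90.00° ✓; |MQ| = 4.100 ✓; bearing(M→Z) − bearing(M→Q) = 139.0° ✓; |MZ| = 4.100 ✓; ∠(MZ, ZH) = 96.60° ✗; |ZH| = 20.70 ✓.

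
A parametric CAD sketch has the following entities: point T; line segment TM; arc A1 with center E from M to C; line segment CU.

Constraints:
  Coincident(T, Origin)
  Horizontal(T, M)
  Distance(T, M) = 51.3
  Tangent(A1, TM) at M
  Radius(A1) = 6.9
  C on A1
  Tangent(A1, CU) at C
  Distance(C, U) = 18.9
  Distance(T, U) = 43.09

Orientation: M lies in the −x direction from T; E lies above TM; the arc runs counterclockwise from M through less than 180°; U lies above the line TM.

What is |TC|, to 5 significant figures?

45.171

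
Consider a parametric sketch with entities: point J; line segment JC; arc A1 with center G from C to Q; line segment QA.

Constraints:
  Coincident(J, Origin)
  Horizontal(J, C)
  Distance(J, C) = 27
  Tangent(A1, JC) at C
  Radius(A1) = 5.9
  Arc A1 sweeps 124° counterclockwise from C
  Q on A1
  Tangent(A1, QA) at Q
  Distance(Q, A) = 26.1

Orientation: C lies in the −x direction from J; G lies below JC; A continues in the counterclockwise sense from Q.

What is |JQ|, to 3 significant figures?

33.2

J is at the origin; JC is horizontal with |JC| = 27.0 and C on the −x side, so C = (-27.0, 0.00). Tangency of A1 to JC means the radius GC is perpendicular to JC, so G = C + (0, -5.9) = (-27.0, -5.90). On A1, C sits at bearing 90° from G; a 124° counterclockwise sweep puts Q at bearing 214°, so Q = G + 5.9·(cos 214°, sin 214°) = (-31.9, -9.20). Then |JQ| = |Q − J| = 33.2.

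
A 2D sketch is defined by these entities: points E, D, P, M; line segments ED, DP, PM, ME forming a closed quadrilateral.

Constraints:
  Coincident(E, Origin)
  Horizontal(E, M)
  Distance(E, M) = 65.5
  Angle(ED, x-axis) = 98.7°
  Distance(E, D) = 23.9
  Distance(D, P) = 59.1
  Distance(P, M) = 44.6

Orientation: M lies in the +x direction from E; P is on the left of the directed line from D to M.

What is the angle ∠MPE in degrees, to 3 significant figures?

68.0°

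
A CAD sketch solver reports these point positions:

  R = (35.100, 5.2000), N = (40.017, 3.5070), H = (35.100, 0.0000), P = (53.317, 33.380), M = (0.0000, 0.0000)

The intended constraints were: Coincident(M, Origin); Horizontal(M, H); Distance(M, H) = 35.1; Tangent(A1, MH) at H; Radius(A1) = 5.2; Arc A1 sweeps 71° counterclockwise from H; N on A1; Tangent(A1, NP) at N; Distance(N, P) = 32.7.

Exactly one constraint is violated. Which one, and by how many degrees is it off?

Tangent(A1, NP) at N — off by 5.00°.

M = (0.00, 0.00) ✓; M.y = 0.00, H.y = 0.00 ✓; |MH| = 35.10 ✓; ∠(RH, HM) = 90.00° ✓; |RH| = 5.200 ✓; bearing(R→N) − bearing(R→H) = 71.00° ✓; |RN| = 5.200 ✓; ∠(RN, NP) = 95.00° ✗; |NP| = 32.70 ✓.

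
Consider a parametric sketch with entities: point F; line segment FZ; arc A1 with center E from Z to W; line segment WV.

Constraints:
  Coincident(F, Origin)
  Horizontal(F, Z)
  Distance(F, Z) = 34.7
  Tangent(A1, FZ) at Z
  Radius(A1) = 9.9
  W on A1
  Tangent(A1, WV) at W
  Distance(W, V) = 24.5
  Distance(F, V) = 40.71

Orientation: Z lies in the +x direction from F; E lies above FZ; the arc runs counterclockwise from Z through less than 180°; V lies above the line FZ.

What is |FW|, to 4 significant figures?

44.76

F is at the origin; FZ is horizontal with |FZ| = 34.7 and Z on the +x side, so Z = (34.70, 0.000). The tangent condition forces EZ to be normal to FZ, so E = Z + (0, 9.9) = (34.70, 9.900). Since EW ⟂ WV (tangency), |EV| = √(9.9² + 24.5²) = 26.42 regardless of where W sits on A1. So V lies on both circle(F, 40.71) and circle(E, 26.42); the above-FZ intersection is V = (23.00, 33.59). W is the foot of the tangent from V: W = (41.29, 17.29).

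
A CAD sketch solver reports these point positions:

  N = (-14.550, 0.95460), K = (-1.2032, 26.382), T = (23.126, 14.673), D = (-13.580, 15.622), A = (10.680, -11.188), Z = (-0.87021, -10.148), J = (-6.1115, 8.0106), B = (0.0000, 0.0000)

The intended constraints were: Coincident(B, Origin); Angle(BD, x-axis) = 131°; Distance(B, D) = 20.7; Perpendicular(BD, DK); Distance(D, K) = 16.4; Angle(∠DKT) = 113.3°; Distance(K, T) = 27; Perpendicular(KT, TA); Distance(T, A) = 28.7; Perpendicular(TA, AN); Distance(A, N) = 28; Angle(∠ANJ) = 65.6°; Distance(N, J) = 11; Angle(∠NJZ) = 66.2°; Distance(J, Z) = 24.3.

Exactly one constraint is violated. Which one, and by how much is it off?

Distance(J, Z) = 24.3 — off by 5.40.

B = (0.00, 0.00) ✓; BD at 131.0° ✓; |BD| = 20.70 ✓; ∠(BD, DK) = 90.00° ✓; |DK| = 16.40 ✓; ∠DKT = 113.3° ✓; |KT| = 27.00 ✓; ∠(KT, TA) = 90.00° ✓; |TA| = 28.70 ✓; ∠(TA, AN) = 90.00° ✓; |AN| = 28.00 ✓; ∠ANJ = 65.60° ✓; |NJ| = 11.00 ✓; ∠NJZ = 66.20° ✓; |JZ| = 18.90 ✗.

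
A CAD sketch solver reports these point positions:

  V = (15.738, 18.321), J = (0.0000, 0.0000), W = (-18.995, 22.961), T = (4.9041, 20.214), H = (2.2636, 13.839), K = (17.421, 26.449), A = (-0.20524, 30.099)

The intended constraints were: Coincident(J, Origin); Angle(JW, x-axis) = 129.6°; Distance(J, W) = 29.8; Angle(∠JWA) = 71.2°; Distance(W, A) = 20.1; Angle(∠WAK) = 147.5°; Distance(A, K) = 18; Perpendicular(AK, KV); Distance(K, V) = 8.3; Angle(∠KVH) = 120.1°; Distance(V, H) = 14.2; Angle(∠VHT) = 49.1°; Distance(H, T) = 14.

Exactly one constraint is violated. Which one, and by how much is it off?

Distance(H, T) = 14 — off by 7.10.

J = (0.00, 0.00) ✓; JW at 129.6° ✓; |JW| = 29.80 ✓; ∠JWA = 71.20° ✓; |WA| = 20.10 ✓; ∠WAK = 147.5° ✓; |AK| = 18.00 ✓; ∠(AK, KV) = 90.00° ✓; |KV| = 8.300 ✓; ∠KVH = 120.1° ✓; |VH| = 14.20 ✓; ∠VHT = 49.10° ✓; |HT| = 6.900 ✗.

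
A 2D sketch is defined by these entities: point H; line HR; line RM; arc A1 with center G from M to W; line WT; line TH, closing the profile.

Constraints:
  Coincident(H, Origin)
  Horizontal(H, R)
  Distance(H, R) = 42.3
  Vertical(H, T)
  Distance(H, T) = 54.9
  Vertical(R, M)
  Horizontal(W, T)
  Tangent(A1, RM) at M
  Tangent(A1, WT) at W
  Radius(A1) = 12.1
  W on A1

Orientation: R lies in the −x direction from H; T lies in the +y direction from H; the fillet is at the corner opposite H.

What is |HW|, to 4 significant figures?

62.66

The virtual corner opposite H is at (-42.30, 54.90). Since A1 is tangent to RM there, GM ⟂ RM and A1 meets WT tangentially, so GW is at right angles to WT, with radius 12.1, so the center G sits 12.1 in from both sides at G = (-30.20, 42.80). That places the tangent points at M = (-42.30, 42.80) on RM and W = (-30.20, 54.90) on WT. Then |HW| = |W − H| = 62.66.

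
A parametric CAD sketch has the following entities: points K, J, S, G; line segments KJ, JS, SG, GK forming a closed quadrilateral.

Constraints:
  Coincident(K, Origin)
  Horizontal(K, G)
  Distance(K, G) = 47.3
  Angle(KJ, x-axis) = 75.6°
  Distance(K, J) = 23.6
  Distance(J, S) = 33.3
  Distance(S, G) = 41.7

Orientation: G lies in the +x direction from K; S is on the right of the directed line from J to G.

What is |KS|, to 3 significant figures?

12.5

K is at the origin; K and G share the same y with |KG| = 47.3 and G in +x, so G = (47.3, 0). KJ runs at 75.6° with |KJ| = 23.6, so J = (5.87, 22.9). S is determined by |JS| = 33.3 and |SG| = 41.7 together: it lies at the intersection of circle(J, 33.3) and circle(G, 41.7). With |JG| = 47.3, the foot of the radical line on JG is 17.0 from J and the perpendicular offset is √(33.3² − 17.0²) = 28.6. Taking the right-of-JG solution: S = (6.92, -10.4).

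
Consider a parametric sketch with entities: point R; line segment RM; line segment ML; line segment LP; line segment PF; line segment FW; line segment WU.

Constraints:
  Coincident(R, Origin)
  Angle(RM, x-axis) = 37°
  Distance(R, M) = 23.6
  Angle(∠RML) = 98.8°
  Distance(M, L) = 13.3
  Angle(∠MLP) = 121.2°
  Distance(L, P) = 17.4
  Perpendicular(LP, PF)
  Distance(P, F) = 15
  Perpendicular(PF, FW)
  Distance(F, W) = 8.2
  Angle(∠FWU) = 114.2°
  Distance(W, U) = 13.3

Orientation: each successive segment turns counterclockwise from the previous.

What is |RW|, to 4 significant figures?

11.72

R is at the origin; RM runs at 37.0° with length 23.6, so M = (18.85, 14.20). ∠RML = 98.8° gives ML at 118.2° from the x-axis; with |ML| = 13.3, L = (12.56, 25.92). ∠MLP = 121.2° gives LP at 177.0° from the x-axis; with |LP| = 17.4, P = (-4.813, 26.83). The perpendicularity gives PF at right angles to LP, so PF runs at -93.00°; with |PF| = 15.0, F = (-5.598, 11.86). PF ⟂ FW, so FW runs at -3.000°; with |FW| = 8.2, W = (2.590, 11.43). Then |RW| = |W − R| = 11.72.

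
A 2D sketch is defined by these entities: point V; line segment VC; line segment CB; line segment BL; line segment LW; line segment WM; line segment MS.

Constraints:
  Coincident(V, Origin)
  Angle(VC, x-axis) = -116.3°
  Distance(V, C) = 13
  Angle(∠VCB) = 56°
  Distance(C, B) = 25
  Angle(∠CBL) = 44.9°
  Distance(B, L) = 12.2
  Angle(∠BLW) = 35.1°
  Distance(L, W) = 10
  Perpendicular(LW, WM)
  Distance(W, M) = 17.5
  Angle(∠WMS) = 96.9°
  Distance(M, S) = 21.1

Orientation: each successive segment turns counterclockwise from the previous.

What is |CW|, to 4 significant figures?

18.14

∠CBL = 44.9° gives BL at 142.8° from the x-axis; with |BL| = 12.2, L = (9.297, -0.9286). ∠BLW = 35.1° gives LW at -72.30° from the x-axis; with |LW| = 10.0, W = (12.34, -10.46). Then |CW| = |W − C| = 18.14.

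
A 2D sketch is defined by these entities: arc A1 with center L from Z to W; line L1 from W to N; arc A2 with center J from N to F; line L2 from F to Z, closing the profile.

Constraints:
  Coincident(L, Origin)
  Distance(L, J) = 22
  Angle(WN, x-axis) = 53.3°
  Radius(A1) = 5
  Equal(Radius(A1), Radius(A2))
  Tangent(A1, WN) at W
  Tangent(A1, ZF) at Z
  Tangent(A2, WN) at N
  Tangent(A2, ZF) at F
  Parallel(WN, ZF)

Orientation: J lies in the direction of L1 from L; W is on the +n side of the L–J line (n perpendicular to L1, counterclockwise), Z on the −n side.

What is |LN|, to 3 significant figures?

22.6

The slot axis is L1's direction at 53.3°, so u = (cos 53.3°, sin 53.3°) = (0.598, 0.802) and n = (−sin 53.3°, cos 53.3°) = (-0.802, 0.598). L is at the origin and J lies 22.0 along u from L, so J = 22.0·u = (13.1, 17.6). Tangency of A1 to both parallel lines with radius 5.0 puts W and Z at L ± 5.0·n: W = (-4.01, 2.99), Z = (4.01, -2.99). Equal radii place N and F the same way about J: N = J + 5.0·n = (9.14, 20.6), F = J − 5.0·n = (17.2, 14.7). Then |LN| = |N − L| = 22.6.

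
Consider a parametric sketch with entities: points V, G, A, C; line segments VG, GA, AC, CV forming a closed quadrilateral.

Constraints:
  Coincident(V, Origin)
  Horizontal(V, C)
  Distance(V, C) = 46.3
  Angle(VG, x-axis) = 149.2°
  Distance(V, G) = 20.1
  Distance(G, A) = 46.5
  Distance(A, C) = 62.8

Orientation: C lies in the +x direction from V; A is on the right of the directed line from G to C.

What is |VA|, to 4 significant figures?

35.32

V is at the origin; VC is horizontal with |VC| = 46.3 and C in +x, so C = (46.3, 0). VG runs at 149.2° with |VG| = 20.1, so G = (-17.27, 10.29). A is determined by |GA| = 46.5 and |AC| = 62.8 together: it lies at the intersection of circle(G, 46.5) and circle(C, 62.8). With |GC| = 64.39, the foot of the radical line on GC is 18.36 from G and the perpendicular offset is √(46.5² − 18.36²) = 42.72. Taking the right-of-GC solution: A = (-5.967, -34.81).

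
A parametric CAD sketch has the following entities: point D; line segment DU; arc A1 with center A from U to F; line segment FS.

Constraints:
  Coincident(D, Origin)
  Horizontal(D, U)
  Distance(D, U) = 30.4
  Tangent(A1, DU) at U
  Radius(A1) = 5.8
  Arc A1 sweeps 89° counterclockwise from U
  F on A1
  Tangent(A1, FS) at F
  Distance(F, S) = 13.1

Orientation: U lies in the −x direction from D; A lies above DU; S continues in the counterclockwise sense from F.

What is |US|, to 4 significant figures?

19.74

D is at the origin; D and U share the same y with |DU| = 30.4 and U on the −x side, so U = (-30.40, 0.000). Tangency of A1 to DU means the radius AU is perpendicular to DU, so A = U + (0, 5.8) = (-30.40, 5.800). On A1, U sits at bearing -90° from A; an 89° counterclockwise sweep puts F at bearing -1°, so F = A + 5.8·(cos -1°, sin -1°) = (-24.60, 5.699). Since A1 is tangent to FS there, AF ⟂ FS, so FS runs along (−sin -1°, cos -1°); with |FS| = 13.1, S = (-24.37, 18.80). Then |US| = |S − U| = 19.74.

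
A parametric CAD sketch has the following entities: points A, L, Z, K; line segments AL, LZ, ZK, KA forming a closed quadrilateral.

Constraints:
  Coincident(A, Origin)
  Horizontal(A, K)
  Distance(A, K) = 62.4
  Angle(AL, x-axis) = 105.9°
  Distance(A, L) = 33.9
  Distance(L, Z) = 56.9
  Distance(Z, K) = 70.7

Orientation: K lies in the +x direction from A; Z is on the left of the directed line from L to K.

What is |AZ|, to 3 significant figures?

75.5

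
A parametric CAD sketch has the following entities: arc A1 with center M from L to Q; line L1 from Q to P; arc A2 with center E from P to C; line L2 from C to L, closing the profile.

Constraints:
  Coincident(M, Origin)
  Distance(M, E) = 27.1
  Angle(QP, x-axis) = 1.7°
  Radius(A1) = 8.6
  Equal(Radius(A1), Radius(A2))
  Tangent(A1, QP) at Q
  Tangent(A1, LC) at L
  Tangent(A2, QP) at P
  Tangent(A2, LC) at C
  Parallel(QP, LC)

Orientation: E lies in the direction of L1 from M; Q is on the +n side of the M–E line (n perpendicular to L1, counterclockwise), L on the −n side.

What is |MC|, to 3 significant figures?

28.4

The slot axis is L1's direction at 1.7°, so u = (cos 1.7°, sin 1.7°) = (1.00, 0.0297) and n = (−sin 1.7°, cos 1.7°) = (-0.0297, 1.00). M is at the origin and E lies 27.1 along u from M, so E = 27.1·u = (27.1, 0.804). Tangency of A1 to both parallel lines with radius 8.6 puts Q and L at M ± 8.6·n: Q = (-0.255, 8.60), L = (0.255, -8.60). Equal radii place P and C the same way about E: P = E + 8.6·n = (26.8, 9.40), C = E − 8.6·n = (27.3, -7.79). Then |MC| = |C − M| = 28.4.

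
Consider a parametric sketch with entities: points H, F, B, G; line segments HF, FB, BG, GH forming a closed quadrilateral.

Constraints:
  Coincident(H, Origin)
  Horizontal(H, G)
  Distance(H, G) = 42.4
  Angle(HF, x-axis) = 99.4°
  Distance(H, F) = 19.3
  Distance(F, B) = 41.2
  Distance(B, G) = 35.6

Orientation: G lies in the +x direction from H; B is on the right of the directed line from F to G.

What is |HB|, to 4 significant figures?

22.78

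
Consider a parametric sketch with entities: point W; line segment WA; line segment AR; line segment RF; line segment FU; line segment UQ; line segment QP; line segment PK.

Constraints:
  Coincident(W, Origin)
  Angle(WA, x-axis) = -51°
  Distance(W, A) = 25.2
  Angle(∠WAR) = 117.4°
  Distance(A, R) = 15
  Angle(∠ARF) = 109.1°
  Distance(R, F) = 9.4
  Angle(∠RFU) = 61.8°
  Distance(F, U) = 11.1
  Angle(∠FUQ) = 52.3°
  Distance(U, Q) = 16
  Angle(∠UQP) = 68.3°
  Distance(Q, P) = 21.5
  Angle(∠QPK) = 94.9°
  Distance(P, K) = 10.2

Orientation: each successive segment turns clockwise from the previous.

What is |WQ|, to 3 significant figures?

40.1

W is at the origin; WA runs at -51.0° with length 25.2, so A = (15.9, -19.6). ∠WAR = 117.4° gives AR at -114° from the x-axis; with |AR| = 15.0, R = (9.85, -33.3). ∠ARF = 109.1° gives RF at 176° from the x-axis; with |RF| = 9.4, F = (0.483, -32.6). ∠RFU = 61.8° gives FU at 57.3° from the x-axis; with |FU| = 11.1, U = (6.48, -23.3). ∠FUQ = 52.3° gives UQ at -70.4° from the x-axis; with |UQ| = 16.0, Q = (11.8, -38.3). Then |WQ| = |Q − W| = 40.1.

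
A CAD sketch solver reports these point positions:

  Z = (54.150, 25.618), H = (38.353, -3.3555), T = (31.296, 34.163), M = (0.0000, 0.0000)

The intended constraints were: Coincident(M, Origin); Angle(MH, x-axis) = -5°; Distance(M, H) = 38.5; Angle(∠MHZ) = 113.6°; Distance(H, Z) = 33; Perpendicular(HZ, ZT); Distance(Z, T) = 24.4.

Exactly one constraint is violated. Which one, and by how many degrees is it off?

Perpendicular(HZ, ZT) — off by 8.10°.

M = (0.00, 0.00) ✓; MH at -5.000° ✓; |MH| = 38.50 ✓; ∠MHZ = 113.6° ✓; |HZ| = 33.00 ✓; ∠(HZ, ZT) = 98.10° ✗; |ZT| = 24.40 ✓.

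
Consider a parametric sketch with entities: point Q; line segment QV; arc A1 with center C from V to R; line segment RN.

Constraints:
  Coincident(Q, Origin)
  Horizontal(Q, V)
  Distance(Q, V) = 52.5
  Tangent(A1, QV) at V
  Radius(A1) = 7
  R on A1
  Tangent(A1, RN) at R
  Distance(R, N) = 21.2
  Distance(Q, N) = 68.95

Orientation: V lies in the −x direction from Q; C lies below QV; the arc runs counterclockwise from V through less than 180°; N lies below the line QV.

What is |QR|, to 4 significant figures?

59.61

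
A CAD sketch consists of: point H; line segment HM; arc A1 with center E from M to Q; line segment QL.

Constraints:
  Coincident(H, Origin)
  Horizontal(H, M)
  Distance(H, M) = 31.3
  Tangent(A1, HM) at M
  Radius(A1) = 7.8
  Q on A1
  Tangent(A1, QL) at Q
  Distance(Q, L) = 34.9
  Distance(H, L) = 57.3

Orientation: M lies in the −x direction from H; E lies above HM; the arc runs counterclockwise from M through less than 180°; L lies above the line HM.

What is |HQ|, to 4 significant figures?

26.48

H is at the origin; H and M share the same y with |HM| = 31.3 and M on the −x side, so M = (-31.30, 0.000). Since A1 is tangent to HM there, EM ⟂ HM, so E = M + (0, 7.8) = (-31.30, 7.800). Since EQ ⟂ QL (tangency), |EL| = √(7.8² + 34.9²) = 35.76 regardless of where Q sits on A1. So L lies on both circle(H, 57.3) and circle(E, 35.76); the above-HM intersection is L = (-37.94, 42.94). Q is the foot of the tangent from L: Q = (-24.14, 10.89).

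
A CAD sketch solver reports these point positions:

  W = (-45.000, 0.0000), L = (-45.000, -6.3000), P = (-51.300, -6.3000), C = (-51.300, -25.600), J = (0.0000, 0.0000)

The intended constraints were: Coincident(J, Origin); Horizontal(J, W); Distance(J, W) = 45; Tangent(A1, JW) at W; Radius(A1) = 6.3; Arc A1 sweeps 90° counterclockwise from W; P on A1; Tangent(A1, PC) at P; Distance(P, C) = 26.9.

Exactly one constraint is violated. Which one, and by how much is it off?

Distance(P, C) = 26.9 — off by 7.60.

J = (0.00, 0.00) ✓; J.y = 0.00, W.y = 0.00 ✓; |JW| = 45.00 ✓; ∠(LW, WJ) = 90.00° ✓; |LW| = 6.300 ✓; bearing(L→P) − bearing(L→W) = 90.00° ✓; |LP| = 6.300 ✓; ∠(LP, PC) = 90.00° ✓; |PC| = 19.30 ✗.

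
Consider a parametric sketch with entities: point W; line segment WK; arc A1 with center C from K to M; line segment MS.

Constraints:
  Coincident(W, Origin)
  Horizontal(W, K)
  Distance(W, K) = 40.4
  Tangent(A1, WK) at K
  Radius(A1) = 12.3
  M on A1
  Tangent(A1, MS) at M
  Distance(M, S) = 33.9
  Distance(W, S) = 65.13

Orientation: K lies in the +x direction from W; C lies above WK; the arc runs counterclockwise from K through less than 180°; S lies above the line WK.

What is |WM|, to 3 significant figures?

54.5

Checks: |CM| = 12.30 ✓; ∠(CM, MS) = 90.00° ✓; |MS| = 33.90 ✓; |WS| = 65.13 ✓.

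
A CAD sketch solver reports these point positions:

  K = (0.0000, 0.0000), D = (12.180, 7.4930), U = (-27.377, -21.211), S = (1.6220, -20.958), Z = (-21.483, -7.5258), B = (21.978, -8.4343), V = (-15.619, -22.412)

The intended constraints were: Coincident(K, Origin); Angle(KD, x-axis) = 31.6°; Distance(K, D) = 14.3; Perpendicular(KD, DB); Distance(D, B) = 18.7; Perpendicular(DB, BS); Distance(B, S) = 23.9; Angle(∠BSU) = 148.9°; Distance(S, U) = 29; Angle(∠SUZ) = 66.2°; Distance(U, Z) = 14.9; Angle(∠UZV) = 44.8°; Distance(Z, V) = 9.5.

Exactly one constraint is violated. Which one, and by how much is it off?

Distance(Z, V) = 9.5 — off by 6.50.

K = (0.00, 0.00) ✓; KD at 31.60° ✓; |KD| = 14.30 ✓; ∠(KD, DB) = 90.00° ✓; |DB| = 18.70 ✓; ∠(DB, BS) = 90.00° ✓; |BS| = 23.90 ✓; ∠BSU = 148.9° ✓; |SU| = 29.00 ✓; ∠SUZ = 66.20° ✓; |UZ| = 14.90 ✓; ∠UZV = 44.80° ✓; |ZV| = 16.00 ✗.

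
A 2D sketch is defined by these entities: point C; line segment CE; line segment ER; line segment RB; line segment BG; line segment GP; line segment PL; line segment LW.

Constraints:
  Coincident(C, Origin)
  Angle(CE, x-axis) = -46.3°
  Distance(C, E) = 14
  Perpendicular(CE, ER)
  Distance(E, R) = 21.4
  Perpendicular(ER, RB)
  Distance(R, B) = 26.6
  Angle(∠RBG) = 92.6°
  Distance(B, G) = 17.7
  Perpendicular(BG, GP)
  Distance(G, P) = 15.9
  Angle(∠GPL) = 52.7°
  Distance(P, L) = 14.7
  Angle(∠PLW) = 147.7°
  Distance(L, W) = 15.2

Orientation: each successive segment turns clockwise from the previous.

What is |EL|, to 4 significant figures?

24.96

The perpendicularity gives GP at right angles to BG, so GP runs at -43.70°; with |GP| = 15.9, P = (-0.4528, -3.864). ∠GPL = 52.7° gives PL at -171.0° from the x-axis; with |PL| = 14.7, L = (-14.97, -6.164). Then |EL| = |L − E| = 24.96.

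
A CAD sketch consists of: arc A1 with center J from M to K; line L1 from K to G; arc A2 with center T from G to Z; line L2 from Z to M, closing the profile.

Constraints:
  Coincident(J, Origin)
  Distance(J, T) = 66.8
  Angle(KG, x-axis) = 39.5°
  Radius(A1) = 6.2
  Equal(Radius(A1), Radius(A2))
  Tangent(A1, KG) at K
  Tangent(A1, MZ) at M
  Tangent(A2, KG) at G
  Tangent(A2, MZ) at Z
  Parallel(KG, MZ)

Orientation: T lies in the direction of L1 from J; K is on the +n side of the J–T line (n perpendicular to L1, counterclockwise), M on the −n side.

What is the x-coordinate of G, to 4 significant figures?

47.60

Tangency of A1 to both parallel lines with radius 6.2 puts K and M at J ± 6.2·n: K = (-3.944, 4.784), M = (3.944, -4.784). Equal radii place G and Z the same way about T: G = T + 6.2·n = (47.60, 47.27), Z = T − 6.2·n = (55.49, 37.71). So G.x = 47.60.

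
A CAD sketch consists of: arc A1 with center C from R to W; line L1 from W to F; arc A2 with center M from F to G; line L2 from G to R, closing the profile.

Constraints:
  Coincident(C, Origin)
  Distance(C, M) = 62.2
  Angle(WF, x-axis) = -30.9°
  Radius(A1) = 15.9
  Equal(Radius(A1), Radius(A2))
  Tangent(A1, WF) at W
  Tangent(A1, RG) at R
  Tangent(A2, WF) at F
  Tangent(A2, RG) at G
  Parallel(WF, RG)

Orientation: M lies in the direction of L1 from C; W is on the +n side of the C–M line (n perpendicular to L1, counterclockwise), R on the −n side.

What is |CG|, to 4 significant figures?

64.20

The slot axis is L1's direction at -30.9°, so u = (cos -30.9°, sin -30.9°) = (0.8581, -0.5135) and n = (−sin -30.9°, cos -30.9°) = (0.5135, 0.8581). C is at the origin and M lies 62.2 along u from C, so M = 62.2·u = (53.37, -31.94). Tangency of A1 to both parallel lines with radius 15.9 puts W and R at C ± 15.9·n: W = (8.165, 13.64), R = (-8.165, -13.64). Equal radii place F and G the same way about M: F = M + 15.9·n = (61.54, -18.30), G = M − 15.9·n = (45.21, -45.59). Then |CG| = |G − C| = 64.20.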